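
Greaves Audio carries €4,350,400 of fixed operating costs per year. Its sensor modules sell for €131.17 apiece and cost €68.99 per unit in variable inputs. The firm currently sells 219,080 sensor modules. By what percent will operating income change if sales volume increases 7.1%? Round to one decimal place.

+10.4%

Total contribution margin = 219,080 × €62.18 = €13,622,394.40.
Operating income = contribution − fixed costs = €13,622,394.40 − €4,350,400 = €9,271,994.40.
So DOL = total CM / EBIT = €13,622,394.40 / €9,271,994.40 = 1.4692.
So EBIT moves 1.4692 × (+7.1%) = +10.4%.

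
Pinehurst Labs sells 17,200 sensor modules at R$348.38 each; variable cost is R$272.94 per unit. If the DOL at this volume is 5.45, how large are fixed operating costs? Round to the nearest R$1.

Contribution at this volume is 17,200 × R$75.44 = R$1,297,568.00.
DOL = contribution / EBIT, so EBIT = R$1,297,568.00 / 5.45 = R$238,085.87.
And FC = contribution − EBIT = R$1,297,568.00 − R$238,085.87 = R$1,059,482.

R$1,059,482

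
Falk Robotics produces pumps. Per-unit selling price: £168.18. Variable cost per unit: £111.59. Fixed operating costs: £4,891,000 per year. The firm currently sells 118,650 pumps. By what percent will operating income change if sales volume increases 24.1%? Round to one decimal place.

+88.7%

At 118,650 units, contribution = 118,650 × £56.59 = £6,714,403.50.
EBIT = £6,714,403.50 − £4,891,000 = £1,823,403.50.
DOL = contribution ÷ EBIT = £6,714,403.50 ÷ £1,823,403.50 = 3.6823.
%ΔEBIT = DOL × %ΔSales = 3.6823 × +24.1% = +88.7%.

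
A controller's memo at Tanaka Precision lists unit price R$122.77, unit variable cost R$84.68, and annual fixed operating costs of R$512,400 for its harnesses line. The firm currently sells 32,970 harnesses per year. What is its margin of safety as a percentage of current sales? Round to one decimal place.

59.2%

Contribution margin per unit = R$122.77 − R$84.68 = R$38.09. Break-even units = R$512,400 ÷ R$38.09 = 13,452.35; break-even revenue = 13,452.35 × R$122.77 = R$1,651,544.97.
Actual sales revenue = 32,970 × R$122.77 = R$4,047,726.90.
Margin of safety = (R$4,047,726.90 − R$1,651,544.97) ÷ R$4,047,726.90 = 59.2%.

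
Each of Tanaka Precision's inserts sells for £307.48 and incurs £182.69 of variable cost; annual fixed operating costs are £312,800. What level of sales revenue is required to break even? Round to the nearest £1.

CM per unit = £307.48 − £182.69 = £124.79; CM ratio = £124.79 / £307.48 = 0.4058.
Break-even revenue = fixed costs × price ÷ CM = £312,800 × £307.48 ÷ £124.79 = £770,733.

£770,733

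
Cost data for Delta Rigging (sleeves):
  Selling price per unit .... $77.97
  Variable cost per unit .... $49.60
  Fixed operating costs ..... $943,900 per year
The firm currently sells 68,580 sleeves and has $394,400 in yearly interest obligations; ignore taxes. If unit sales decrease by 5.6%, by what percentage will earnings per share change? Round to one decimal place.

-17.9%

At 68,580 units, contribution = 68,580 × $28.37 = $1,945,614.60.
Subtracting fixed costs: EBIT = $1,945,614.60 − $943,900 = $1,001,714.60.
After interest of $394,400.00, pre-tax earnings = $607,314.60.
DCL = total CM / (EBIT − I) = $1,945,614.60 / $607,314.60 = 3.2036.
%ΔEPS = DCL × %ΔSales = 3.2036 × -5.6% = -17.9%.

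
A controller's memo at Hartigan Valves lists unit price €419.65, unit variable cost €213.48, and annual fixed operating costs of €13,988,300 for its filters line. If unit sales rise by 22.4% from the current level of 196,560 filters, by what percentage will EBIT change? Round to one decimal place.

+34.2%

At 196,560 units, contribution = 196,560 × €206.17 = €40,524,775.20.
Subtracting fixed costs: EBIT = €40,524,775.20 − €13,988,300 = €26,536,475.20.
DOL = contribution ÷ EBIT = €40,524,775.20 ÷ €26,536,475.20 = 1.5271.
%ΔEBIT = DOL × %ΔSales = 1.5271 × +22.4% = +34.2%.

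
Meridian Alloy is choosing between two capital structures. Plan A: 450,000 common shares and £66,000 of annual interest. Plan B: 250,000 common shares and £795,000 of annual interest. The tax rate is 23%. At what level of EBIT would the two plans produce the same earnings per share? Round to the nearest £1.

Set EPS_A = EPS_B: (EBIT − £66,000)(1 − 0.23) ÷ 450,000 = (EBIT − £795,000)(1 − 0.23) ÷ 250,000.
The (1 − t) factor cancels: (EBIT − 66,000) × 250,000 = (EBIT − 795,000) × 450,000.
EBIT × (450,000 − 250,000) = 795,000 × 450,000 − 66,000 × 250,000 = 341,250,000,000, so EBIT = 341,250,000,000 ÷ 200,000 = 1,706,250.00.

£1,706,250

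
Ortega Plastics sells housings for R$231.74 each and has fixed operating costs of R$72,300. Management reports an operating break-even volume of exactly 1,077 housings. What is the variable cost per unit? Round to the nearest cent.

R$164.61

Contribution per unit must be FC / Q = R$72,300 / 1,077 = R$67.1309.
Hence VC = price − CM = R$231.74 − R$67.1309 = R$164.61.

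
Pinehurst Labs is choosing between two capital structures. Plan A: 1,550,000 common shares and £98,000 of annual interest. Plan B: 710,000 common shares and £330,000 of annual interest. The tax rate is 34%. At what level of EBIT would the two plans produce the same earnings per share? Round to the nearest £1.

At indifference, (EBIT − 98,000)(1 − t)/1,550,000 = (EBIT − 330,000)(1 − t)/710,000.
The (1 − t) factor cancels: (EBIT − 98,000) × 710,000 = (EBIT − 330,000) × 1,550,000.
EBIT × (1,550,000 − 710,000) = 330,000 × 1,550,000 − 98,000 × 710,000 = 441,920,000,000, so EBIT = 441,920,000,000 ÷ 840,000 = 526,095.24.

£526,095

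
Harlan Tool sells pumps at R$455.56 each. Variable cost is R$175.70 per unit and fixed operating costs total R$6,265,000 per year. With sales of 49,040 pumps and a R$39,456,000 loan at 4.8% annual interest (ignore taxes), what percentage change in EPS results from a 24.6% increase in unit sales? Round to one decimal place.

+60.7%

Total contribution margin = 49,040 × R$279.86 = R$13,724,334.40.
EBIT = R$13,724,334.40 − R$6,265,000 = R$7,459,334.40.
After interest of R$1,893,888.00, pre-tax earnings = R$5,565,446.40.
Degree of combined leverage = contribution ÷ (EBIT − I) = R$13,724,334.40 ÷ R$5,565,446.40 = 2.4660.
%ΔEPS = DCL × %ΔSales = 2.4660 × +24.6% = +60.7%.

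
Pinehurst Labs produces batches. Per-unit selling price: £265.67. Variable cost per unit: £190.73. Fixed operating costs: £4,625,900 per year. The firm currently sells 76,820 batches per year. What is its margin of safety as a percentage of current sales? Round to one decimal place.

Unit CM = price − variable cost = £265.67 − £190.73 = £74.94. Break-even units = £4,625,900 ÷ £74.94 = 61,728.05; break-even revenue = 61,728.05 × £265.67 = £16,399,290.81.
Actual sales revenue = 76,820 × £265.67 = £20,408,769.40.
Margin of safety = (£20,408,769.40 − £16,399,290.81) ÷ £20,408,769.40 = 19.6%.

19.6%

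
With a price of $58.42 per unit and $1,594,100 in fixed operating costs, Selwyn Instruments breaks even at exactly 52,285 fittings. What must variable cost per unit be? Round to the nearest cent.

At break-even, FC = Q × (P − VC), so P − VC = $1,594,100 ÷ 52,285 = $30.4887.
Variable cost per unit = $58.42 − $30.4887 = $27.93.

$27.93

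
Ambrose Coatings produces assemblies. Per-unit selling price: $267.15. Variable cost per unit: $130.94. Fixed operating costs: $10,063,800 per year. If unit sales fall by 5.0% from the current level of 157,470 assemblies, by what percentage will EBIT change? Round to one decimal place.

-9.4%

At 157,470 units, contribution = 157,470 × $136.21 = $21,448,988.70.
EBIT = $21,448,988.70 − $10,063,800 = $11,385,188.70.
Degree of operating leverage = $21,448,988.70 / $11,385,188.70 = 1.8839.
So EBIT moves 1.8839 × (-5.0%) = -9.4%.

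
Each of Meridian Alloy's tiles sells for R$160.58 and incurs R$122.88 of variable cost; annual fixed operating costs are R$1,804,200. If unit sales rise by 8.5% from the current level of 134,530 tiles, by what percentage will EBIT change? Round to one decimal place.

At 134,530 units, contribution = 134,530 × R$37.70 = R$5,071,781.00.
EBIT = R$5,071,781.00 − R$1,804,200 = R$3,267,581.00.
DOL = contribution ÷ EBIT = R$5,071,781.00 ÷ R$3,267,581.00 = 1.5522.
So EBIT moves 1.5522 × (+8.5%) = +13.2%.

+13.2%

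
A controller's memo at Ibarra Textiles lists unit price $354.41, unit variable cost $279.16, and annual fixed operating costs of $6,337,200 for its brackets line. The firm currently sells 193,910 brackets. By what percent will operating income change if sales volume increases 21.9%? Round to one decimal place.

+38.7%

Total contribution margin = 193,910 × $75.25 = $14,591,727.50.
EBIT = $14,591,727.50 − $6,337,200 = $8,254,527.50.
So DOL = total CM / EBIT = $14,591,727.50 / $8,254,527.50 = 1.7677.
So EBIT moves 1.7677 × (+21.9%) = +38.7%.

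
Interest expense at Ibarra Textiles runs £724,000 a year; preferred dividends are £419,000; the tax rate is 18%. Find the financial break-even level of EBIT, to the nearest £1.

Grossing the preferred dividend up to pre-tax terms: £419,000 / (1 − 0.18) = £510,975.61.
Financial break-even EBIT = interest + D_p ÷ (1 − t) = £724,000 + £510,975.61 = £1,234,975.61.

£1,234,976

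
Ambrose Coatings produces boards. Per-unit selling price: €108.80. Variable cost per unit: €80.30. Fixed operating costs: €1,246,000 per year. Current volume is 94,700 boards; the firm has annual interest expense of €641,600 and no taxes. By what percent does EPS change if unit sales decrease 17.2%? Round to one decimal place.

-57.2%

Contribution at this volume is 94,700 × €28.50 = €2,698,950.00.
Operating income = contribution − fixed costs = €2,698,950.00 − €1,246,000 = €1,452,950.00.
Interest = €641,600.00, so EBIT − I = €811,350.00.
DCL = total CM / (EBIT − I) = €2,698,950.00 / €811,350.00 = 3.3265.
EPS therefore changes by 3.3265 × (-17.2%) = -57.2%.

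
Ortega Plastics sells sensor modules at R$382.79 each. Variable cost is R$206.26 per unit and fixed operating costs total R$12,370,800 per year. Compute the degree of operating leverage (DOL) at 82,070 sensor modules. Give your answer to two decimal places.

6.84

Total contribution margin = 82,070 × R$176.53 = R$14,487,817.10.
EBIT = R$14,487,817.10 − R$12,370,800 = R$2,117,017.10.
DOL = contribution ÷ EBIT = R$14,487,817.10 ÷ R$2,117,017.10 = 6.8435.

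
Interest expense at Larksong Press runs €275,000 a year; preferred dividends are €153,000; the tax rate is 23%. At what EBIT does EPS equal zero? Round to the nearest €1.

Grossing the preferred dividend up to pre-tax terms: €153,000 / (1 − 0.23) = €198,701.30.
EPS = 0 when EBIT covers interest plus the pre-tax preferred burden: €275,000 + €198,701.30 = €473,701.30.

€473,701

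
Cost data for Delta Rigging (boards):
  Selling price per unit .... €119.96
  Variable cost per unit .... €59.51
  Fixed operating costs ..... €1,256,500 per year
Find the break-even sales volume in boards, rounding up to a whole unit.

Unit CM = price − variable cost = €119.96 − €59.51 = €60.45.
Units to break even: €1,256,500 ÷ €60.45 = 20,785.77, rounded up to 20,786.

20,786 boards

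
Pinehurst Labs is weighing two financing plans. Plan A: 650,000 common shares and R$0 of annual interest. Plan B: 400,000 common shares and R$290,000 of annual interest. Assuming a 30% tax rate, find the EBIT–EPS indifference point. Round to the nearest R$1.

Set EPS_A = EPS_B: (EBIT − R$0)(1 − 0.30) ÷ 650,000 = (EBIT − R$290,000)(1 − 0.30) ÷ 400,000.
The (1 − t) factor cancels: (EBIT − 0) × 400,000 = (EBIT − 290,000) × 650,000.
Solving, EBIT = (290,000·650,000 − 0·400,000) / (650,000 − 400,000) = 188,500,000,000 / 250,000 = 754,000.00.

R$754,000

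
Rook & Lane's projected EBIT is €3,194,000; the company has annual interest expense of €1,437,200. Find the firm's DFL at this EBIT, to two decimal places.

Annual interest charges come to €1,437,200.00.
DFL = EBIT ÷ (EBIT − I) = €3,194,000 ÷ (€3,194,000 − €1,437,200.00) = €3,194,000 ÷ €1,756,800.00 = 1.8181.

1.82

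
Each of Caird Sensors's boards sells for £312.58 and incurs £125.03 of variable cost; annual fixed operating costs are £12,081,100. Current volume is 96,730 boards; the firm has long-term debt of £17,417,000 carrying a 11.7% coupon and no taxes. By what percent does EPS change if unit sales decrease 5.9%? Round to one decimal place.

Total contribution margin = 96,730 × £187.55 = £18,141,711.50.
Operating income = contribution − fixed costs = £18,141,711.50 − £12,081,100 = £6,060,611.50.
Interest = £2,037,789.00, so EBIT − I = £4,022,822.50.
DCL = total CM / (EBIT − I) = £18,141,711.50 / £4,022,822.50 = 4.5097.
EPS therefore changes by 4.5097 × (-5.9%) = -26.6%.

-26.6%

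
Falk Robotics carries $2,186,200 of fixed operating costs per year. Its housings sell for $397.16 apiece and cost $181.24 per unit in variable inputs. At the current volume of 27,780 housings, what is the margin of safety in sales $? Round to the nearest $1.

Unit CM = price − variable cost = $397.16 − $181.24 = $215.92. Break-even units = $2,186,200 ÷ $215.92 = 10,125.05; break-even revenue = 10,125.05 × $397.16 = $4,021,263.39.
Current sales = 27,780 × $397.16 = $11,033,104.80.
Margin of safety = $11,033,104.80 − $4,021,263.39 = $7,011,841.

$7,011,841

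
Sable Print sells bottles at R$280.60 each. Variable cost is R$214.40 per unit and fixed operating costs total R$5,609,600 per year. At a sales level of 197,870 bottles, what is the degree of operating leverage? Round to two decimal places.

Total contribution margin = 197,870 × R$66.20 = R$13,098,994.00.
Operating income = contribution − fixed costs = R$13,098,994.00 − R$5,609,600 = R$7,489,394.00.
DOL = contribution ÷ EBIT = R$13,098,994.00 ÷ R$7,489,394.00 = 1.7490.

1.75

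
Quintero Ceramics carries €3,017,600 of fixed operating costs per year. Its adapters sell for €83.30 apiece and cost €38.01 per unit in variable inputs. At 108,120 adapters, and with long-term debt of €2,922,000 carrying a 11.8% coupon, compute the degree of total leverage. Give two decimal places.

3.19

Total contribution margin = 108,120 × €45.29 = €4,896,754.80.
EBIT = €4,896,754.80 − €3,017,600 = €1,879,154.80. Interest = €344,796.00, so EBIT − I = €1,534,358.80.
DCL = contribution ÷ (EBIT − I) = €4,896,754.80 ÷ €1,534,358.80 = 3.1914.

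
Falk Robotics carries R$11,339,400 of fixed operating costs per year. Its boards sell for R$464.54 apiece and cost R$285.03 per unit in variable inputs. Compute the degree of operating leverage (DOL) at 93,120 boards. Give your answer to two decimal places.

Contribution at this volume is 93,120 × R$179.51 = R$16,715,971.20.
Subtracting fixed costs: EBIT = R$16,715,971.20 − R$11,339,400 = R$5,376,571.20.
Degree of operating leverage = R$16,715,971.20 / R$5,376,571.20 = 3.1090.

3.11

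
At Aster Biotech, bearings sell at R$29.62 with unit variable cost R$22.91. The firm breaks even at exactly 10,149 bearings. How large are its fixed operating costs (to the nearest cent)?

R$68,099.79

Each unit contributes R$29.62 − R$22.91 = R$6.71.
Fixed costs = break-even units × CM = 10,149 × R$6.71 = R$68,099.79.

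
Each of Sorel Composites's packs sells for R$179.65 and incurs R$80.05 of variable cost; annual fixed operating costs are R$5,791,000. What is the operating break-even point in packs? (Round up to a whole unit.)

Each unit contributes R$179.65 − R$80.05 = R$99.60.
Units to break even: R$5,791,000 ÷ R$99.60 = 58,142.57, rounded up to 58,143.

58,143 packs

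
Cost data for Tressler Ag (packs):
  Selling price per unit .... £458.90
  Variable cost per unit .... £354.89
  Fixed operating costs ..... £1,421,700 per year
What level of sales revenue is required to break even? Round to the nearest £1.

£6,272,648

Contribution margin per unit = £458.90 − £354.89 = £104.01, a CM ratio of £104.01 ÷ £458.90 = 0.2267.
Break-even revenue = fixed costs × price ÷ CM = £1,421,700 × £458.90 ÷ £104.01 = £6,272,648.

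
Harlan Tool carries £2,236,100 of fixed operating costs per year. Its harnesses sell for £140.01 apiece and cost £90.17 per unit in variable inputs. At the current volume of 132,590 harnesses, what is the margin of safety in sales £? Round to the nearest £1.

£12,282,297

Contribution margin per unit = £140.01 − £90.17 = £49.84. Break-even units = £2,236,100 ÷ £49.84 = 44,865.57; break-even revenue = 44,865.57 × £140.01 = £6,281,628.43.
Current sales = 132,590 × £140.01 = £18,563,925.90.
Margin of safety = £18,563,925.90 − £6,281,628.43 = £12,282,297.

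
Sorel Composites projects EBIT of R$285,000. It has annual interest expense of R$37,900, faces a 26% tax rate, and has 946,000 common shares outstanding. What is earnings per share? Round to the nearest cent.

Pre-tax income = R$285,000 − R$37,900.00 = R$247,100.00.
After tax at 26%: net income = R$247,100.00 × 0.74 = R$182,854.00.
Per share: R$182,854.00 / 946,000 shares = R$0.19.

R$0.19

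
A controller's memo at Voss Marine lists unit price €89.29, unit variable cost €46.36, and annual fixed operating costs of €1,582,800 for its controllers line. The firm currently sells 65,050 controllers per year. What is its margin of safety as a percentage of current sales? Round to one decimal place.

43.3%

Unit CM = price − variable cost = €89.29 − €46.36 = €42.93. Break-even units = €1,582,800 ÷ €42.93 = 36,869.32; break-even revenue = 36,869.32 × €89.29 = €3,292,061.77.
Actual sales revenue = 65,050 × €89.29 = €5,808,314.50.
Margin of safety = (€5,808,314.50 − €3,292,061.77) ÷ €5,808,314.50 = 43.3%.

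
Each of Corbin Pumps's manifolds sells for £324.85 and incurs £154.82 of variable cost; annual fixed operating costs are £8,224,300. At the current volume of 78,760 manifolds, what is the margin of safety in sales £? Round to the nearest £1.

Contribution margin per unit = £324.85 − £154.82 = £170.03. Break-even units = £8,224,300 ÷ £170.03 = 48,369.70; break-even revenue = 48,369.70 × £324.85 = £15,712,896.87.
Actual sales revenue = 78,760 × £324.85 = £25,585,186.00.
Margin of safety = £25,585,186.00 − £15,712,896.87 = £9,872,289.

£9,872,289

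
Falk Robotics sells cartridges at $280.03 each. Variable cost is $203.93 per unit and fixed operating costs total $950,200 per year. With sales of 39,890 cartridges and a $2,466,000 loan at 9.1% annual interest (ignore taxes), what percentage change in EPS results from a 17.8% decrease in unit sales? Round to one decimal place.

-29.0%

Total contribution margin = 39,890 × $76.10 = $3,035,629.00.
EBIT = $3,035,629.00 − $950,200 = $2,085,429.00.
After interest of $224,406.00, pre-tax earnings = $1,861,023.00.
Degree of combined leverage = contribution ÷ (EBIT − I) = $3,035,629.00 ÷ $1,861,023.00 = 1.6312.
%ΔEPS = DCL × %ΔSales = 1.6312 × -17.8% = -29.0%.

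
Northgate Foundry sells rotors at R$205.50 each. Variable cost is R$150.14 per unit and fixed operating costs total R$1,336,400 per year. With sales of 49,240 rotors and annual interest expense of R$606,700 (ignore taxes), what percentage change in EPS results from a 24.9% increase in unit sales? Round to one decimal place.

Total contribution margin = 49,240 × R$55.36 = R$2,725,926.40.
Operating income = contribution − fixed costs = R$2,725,926.40 − R$1,336,400 = R$1,389,526.40.
Interest = R$606,700.00, so EBIT − I = R$782,826.40.
Degree of combined leverage = contribution ÷ (EBIT − I) = R$2,725,926.40 ÷ R$782,826.40 = 3.4822.
%ΔEPS = DCL × %ΔSales = 3.4822 × +24.9% = +86.7%.

+86.7%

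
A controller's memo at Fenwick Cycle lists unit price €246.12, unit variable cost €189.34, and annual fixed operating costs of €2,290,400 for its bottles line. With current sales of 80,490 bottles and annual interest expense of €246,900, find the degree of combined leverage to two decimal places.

Contribution at this volume is 80,490 × €56.78 = €4,570,222.20.
Operating income = contribution − fixed costs = €4,570,222.20 − €2,290,400 = €2,279,822.20. Interest = €246,900.00.
DOL = €4,570,222.20 ÷ €2,279,822.20 = 2.0046; DFL = €2,279,822.20 ÷ €2,032,922.20 = 1.1215.
Combined leverage = 2.0046 × 1.1215 = 2.2482.

2.25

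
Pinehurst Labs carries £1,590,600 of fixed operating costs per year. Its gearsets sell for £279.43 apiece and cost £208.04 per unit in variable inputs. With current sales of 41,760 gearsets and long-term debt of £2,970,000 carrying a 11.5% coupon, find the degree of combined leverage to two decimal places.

2.84

At 41,760 units, contribution = 41,760 × £71.39 = £2,981,246.40.
Subtracting fixed costs: EBIT = £2,981,246.40 − £1,590,600 = £1,390,646.40. Interest = £341,550.00.
DOL = £2,981,246.40 ÷ £1,390,646.40 = 2.1438; DFL = £1,390,646.40 ÷ £1,049,096.40 = 1.3256.
Combined leverage = 2.1438 × 1.3256 = 2.8418.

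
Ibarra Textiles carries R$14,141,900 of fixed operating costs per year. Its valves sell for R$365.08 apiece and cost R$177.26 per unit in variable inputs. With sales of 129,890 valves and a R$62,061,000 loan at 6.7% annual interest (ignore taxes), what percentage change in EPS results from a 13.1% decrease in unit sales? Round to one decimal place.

-52.4%

Contribution at this volume is 129,890 × R$187.82 = R$24,395,939.80.
Subtracting fixed costs: EBIT = R$24,395,939.80 − R$14,141,900 = R$10,254,039.80.
After interest of R$4,158,087.00, pre-tax earnings = R$6,095,952.80.
DCL = total CM / (EBIT − I) = R$24,395,939.80 / R$6,095,952.80 = 4.0020.
%ΔEPS = DCL × %ΔSales = 4.0020 × -13.1% = -52.4%.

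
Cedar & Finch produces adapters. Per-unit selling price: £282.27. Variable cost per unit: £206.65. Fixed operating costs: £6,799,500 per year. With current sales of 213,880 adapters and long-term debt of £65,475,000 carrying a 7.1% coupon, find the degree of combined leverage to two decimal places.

3.42

Total contribution margin = 213,880 × £75.62 = £16,173,605.60.
Subtracting fixed costs: EBIT = £16,173,605.60 − £6,799,500 = £9,374,105.60. Interest = £4,648,725.00, so EBIT − I = £4,725,380.60.
Degree of total leverage = total CM / (EBIT − interest) = £16,173,605.60 / £4,725,380.60 = 3.4227.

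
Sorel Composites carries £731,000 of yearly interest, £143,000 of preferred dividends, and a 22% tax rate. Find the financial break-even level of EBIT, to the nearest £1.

Preferred dividends are paid after tax, so their pre-tax equivalent is £143,000 ÷ (1 − 0.22) = £183,333.33.
Financial break-even EBIT = interest + D_p ÷ (1 − t) = £731,000 + £183,333.33 = £914,333.33.

£914,333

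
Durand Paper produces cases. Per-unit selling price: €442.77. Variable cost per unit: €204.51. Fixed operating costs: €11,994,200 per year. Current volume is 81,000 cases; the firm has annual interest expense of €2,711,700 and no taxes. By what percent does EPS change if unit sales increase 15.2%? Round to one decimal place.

Total contribution margin = 81,000 × €238.26 = €19,299,060.00.
EBIT = €19,299,060.00 − €11,994,200 = €7,304,860.00.
Interest = €2,711,700.00, so EBIT − I = €4,593,160.00.
DCL = total CM / (EBIT − I) = €19,299,060.00 / €4,593,160.00 = 4.2017.
%ΔEPS = DCL × %ΔSales = 4.2017 × +15.2% = +63.9%.

+63.9%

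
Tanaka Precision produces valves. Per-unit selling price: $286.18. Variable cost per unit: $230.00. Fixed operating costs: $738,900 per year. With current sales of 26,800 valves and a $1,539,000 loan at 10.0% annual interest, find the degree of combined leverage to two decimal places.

2.46

At 26,800 units, contribution = 26,800 × $56.18 = $1,505,624.00.
Subtracting fixed costs: EBIT = $1,505,624.00 − $738,900 = $766,724.00. Interest = $153,900.00.
DOL = $1,505,624.00 ÷ $766,724.00 = 1.9637; DFL = $766,724.00 ÷ $612,824.00 = 1.2511.
Combined leverage = 1.9637 × 1.2511 = 2.4568.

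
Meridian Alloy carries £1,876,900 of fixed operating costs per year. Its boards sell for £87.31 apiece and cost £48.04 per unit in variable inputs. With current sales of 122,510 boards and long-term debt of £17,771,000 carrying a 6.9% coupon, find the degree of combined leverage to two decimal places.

Contribution at this volume is 122,510 × £39.27 = £4,810,967.70.
Subtracting fixed costs: EBIT = £4,810,967.70 − £1,876,900 = £2,934,067.70. Interest = £1,226,199.00, so EBIT − I = £1,707,868.70.
Degree of total leverage = total CM / (EBIT − interest) = £4,810,967.70 / £1,707,868.70 = 2.8169.

2.82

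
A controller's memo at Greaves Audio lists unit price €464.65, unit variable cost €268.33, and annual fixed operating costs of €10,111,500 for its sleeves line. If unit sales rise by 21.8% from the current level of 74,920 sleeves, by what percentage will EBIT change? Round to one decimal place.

+69.8%

Contribution at this volume is 74,920 × €196.32 = €14,708,294.40.
Operating income = contribution − fixed costs = €14,708,294.40 − €10,111,500 = €4,596,794.40.
So DOL = total CM / EBIT = €14,708,294.40 / €4,596,794.40 = 3.1997.
So EBIT moves 3.1997 × (+21.8%) = +69.8%.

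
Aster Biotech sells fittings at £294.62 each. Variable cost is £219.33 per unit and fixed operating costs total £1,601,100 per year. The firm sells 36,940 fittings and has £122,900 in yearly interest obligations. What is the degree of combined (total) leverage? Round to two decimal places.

At 36,940 units, contribution = 36,940 × £75.29 = £2,781,212.60.
Operating income = contribution − fixed costs = £2,781,212.60 − £1,601,100 = £1,180,112.60. Interest = £122,900.00.
DOL = £2,781,212.60 ÷ £1,180,112.60 = 2.3567; DFL = £1,180,112.60 ÷ £1,057,212.60 = 1.1162.
Combined leverage = 2.3567 × 1.1162 = 2.6305.

2.63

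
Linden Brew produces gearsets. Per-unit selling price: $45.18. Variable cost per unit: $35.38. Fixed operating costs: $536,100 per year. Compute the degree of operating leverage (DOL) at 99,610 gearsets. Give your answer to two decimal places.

Contribution at this volume is 99,610 × $9.80 = $976,178.00.
Subtracting fixed costs: EBIT = $976,178.00 − $536,100 = $440,078.00.
Degree of operating leverage = $976,178.00 / $440,078.00 = 2.2182.

2.22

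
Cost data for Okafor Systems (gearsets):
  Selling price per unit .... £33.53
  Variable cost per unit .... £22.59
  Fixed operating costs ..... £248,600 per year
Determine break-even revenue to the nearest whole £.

CM per unit = £33.53 − £22.59 = £10.94; CM ratio = £10.94 / £33.53 = 0.3263.
Break-even sales = FC ÷ CM ratio = £248,600 × £33.53 / £10.94 = £761,934.

£761,934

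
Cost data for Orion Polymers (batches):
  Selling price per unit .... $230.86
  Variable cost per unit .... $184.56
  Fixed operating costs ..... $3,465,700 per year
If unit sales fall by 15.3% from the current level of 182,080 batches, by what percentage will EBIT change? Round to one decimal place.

Contribution at this volume is 182,080 × $46.30 = $8,430,304.00.
Subtracting fixed costs: EBIT = $8,430,304.00 − $3,465,700 = $4,964,604.00.
DOL = contribution ÷ EBIT = $8,430,304.00 ÷ $4,964,604.00 = 1.6981.
%ΔEBIT = DOL × %ΔSales = 1.6981 × -15.3% = -26.0%.

-26.0%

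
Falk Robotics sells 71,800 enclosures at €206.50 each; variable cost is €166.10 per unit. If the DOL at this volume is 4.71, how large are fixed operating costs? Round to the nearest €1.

€2,284,856

At 71,800 units, contribution = 71,800 × €40.40 = €2,900,720.00.
Since DOL = CM ÷ EBIT, EBIT = €2,900,720.00 ÷ 4.71 = €615,864.12.
And FC = contribution − EBIT = €2,900,720.00 − €615,864.12 = €2,284,856.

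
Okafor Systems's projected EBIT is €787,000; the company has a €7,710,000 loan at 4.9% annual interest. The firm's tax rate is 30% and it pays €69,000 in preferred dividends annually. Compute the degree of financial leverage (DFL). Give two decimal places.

2.53

Annual interest charges come to €377,790.00.
Preferred dividends grossed up pre-tax: €69,000 / (1 − 0.30) = €98,571.43.
DFL = EBIT ÷ [EBIT − I − D_p/(1−t)] = €787,000 ÷ [€787,000 − €377,790.00 − €98,571.43] = €787,000 ÷ €310,638.57 = 2.5335.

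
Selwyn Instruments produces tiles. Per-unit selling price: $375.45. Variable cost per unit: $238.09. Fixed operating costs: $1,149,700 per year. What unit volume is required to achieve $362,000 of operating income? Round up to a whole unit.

Each unit contributes $375.45 − $238.09 = $137.36.
Required volume = (fixed costs + target profit) ÷ CM = ($1,149,700 + $362,000) ÷ $137.36 = 11,005.39, so 11,006 tiles.

11,006 tiles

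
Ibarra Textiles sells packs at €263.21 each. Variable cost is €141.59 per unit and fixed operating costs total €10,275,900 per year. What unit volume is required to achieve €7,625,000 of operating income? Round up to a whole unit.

147,188 packs

Contribution margin per unit = €263.21 − €141.59 = €121.62.
Need Q such that Q × €121.62 − €10,275,900 = €7,625,000, i.e. Q = €17,900,900 / €121.62 = 147,187.14 → 147,188.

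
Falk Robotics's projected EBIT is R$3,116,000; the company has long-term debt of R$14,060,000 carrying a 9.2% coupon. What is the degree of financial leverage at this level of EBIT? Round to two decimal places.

1.71

Annual interest charges come to R$1,293,520.00.
Degree of financial leverage = EBIT / (EBIT − interest) = R$3,116,000 / R$1,822,480.00 = 1.7098.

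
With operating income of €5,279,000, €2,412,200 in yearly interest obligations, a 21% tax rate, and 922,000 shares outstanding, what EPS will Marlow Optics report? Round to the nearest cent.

Interest = €2,412,200.00, so EBT = €5,279,000 − €2,412,200.00 = €2,866,800.00.
Net income = €2,866,800.00 × (1 − 0.21) = €2,264,772.00.
Per share: €2,264,772.00 / 922,000 shares = €2.46.

€2.46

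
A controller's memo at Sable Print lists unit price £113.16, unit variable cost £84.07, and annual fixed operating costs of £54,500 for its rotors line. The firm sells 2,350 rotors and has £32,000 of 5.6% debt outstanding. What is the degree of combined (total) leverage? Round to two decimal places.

Contribution at this volume is 2,350 × £29.09 = £68,361.50.
Subtracting fixed costs: EBIT = £68,361.50 − £54,500 = £13,861.50. Interest = £1,792.00.
DOL = £68,361.50 ÷ £13,861.50 = 4.9318; DFL = £13,861.50 ÷ £12,069.50 = 1.1485.
Combined leverage = 4.9318 × 1.1485 = 5.6642.

5.66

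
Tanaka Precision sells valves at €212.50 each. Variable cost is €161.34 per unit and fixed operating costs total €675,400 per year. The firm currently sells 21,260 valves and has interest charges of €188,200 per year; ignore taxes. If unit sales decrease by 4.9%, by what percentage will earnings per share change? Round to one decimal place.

-23.8%

Total contribution margin = 21,260 × €51.16 = €1,087,661.60.
EBIT = €1,087,661.60 − €675,400 = €412,261.60.
Interest = €188,200.00, so EBIT − I = €224,061.60.
Degree of combined leverage = contribution ÷ (EBIT − I) = €1,087,661.60 ÷ €224,061.60 = 4.8543.
%ΔEPS = DCL × %ΔSales = 4.8543 × -4.9% = -23.8%.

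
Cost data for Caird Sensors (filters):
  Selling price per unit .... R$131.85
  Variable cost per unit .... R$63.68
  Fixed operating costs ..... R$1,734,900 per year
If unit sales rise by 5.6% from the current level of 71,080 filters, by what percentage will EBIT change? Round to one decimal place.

Total contribution margin = 71,080 × R$68.17 = R$4,845,523.60.
Subtracting fixed costs: EBIT = R$4,845,523.60 − R$1,734,900 = R$3,110,623.60.
DOL = contribution ÷ EBIT = R$4,845,523.60 ÷ R$3,110,623.60 = 1.5577.
%ΔEBIT = DOL × %ΔSales = 1.5577 × +5.6% = +8.7%.

+8.7%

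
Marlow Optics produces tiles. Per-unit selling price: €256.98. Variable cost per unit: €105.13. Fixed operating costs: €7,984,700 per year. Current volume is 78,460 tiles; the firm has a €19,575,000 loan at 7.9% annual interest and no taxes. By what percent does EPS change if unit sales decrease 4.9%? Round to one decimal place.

Contribution at this volume is 78,460 × €151.85 = €11,914,151.00.
EBIT = €11,914,151.00 − €7,984,700 = €3,929,451.00.
After interest of €1,546,425.00, pre-tax earnings = €2,383,026.00.
DCL = total CM / (EBIT − I) = €11,914,151.00 / €2,383,026.00 = 4.9996.
EPS therefore changes by 4.9996 × (-4.9%) = -24.5%.

-24.5%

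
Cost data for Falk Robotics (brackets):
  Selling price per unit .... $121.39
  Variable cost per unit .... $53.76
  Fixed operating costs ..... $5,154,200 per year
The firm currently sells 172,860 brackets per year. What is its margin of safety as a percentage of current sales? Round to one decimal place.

55.9%

Contribution margin per unit = $121.39 − $53.76 = $67.63. Break-even units = $5,154,200 ÷ $67.63 = 76,211.74; break-even revenue = 76,211.74 × $121.39 = $9,251,343.16.
Actual sales revenue = 172,860 × $121.39 = $20,983,475.40.
Margin of safety = ($20,983,475.40 − $9,251,343.16) ÷ $20,983,475.40 = 55.9%.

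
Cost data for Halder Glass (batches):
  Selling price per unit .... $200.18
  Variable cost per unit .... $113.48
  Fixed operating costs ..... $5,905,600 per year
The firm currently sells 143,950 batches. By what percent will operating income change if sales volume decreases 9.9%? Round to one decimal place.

-18.8%

Total contribution margin = 143,950 × $86.70 = $12,480,465.00.
EBIT = $12,480,465.00 − $5,905,600 = $6,574,865.00.
DOL = contribution ÷ EBIT = $12,480,465.00 ÷ $6,574,865.00 = 1.8982.
%ΔEBIT = DOL × %ΔSales = 1.8982 × -9.9% = -18.8%.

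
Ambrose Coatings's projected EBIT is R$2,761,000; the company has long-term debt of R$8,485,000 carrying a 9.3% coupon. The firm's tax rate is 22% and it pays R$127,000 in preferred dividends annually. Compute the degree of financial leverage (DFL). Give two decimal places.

1.53

Annual interest charges come to R$789,105.00.
Pre-tax preferred-dividend burden = R$127,000 ÷ (1 − 0.22) = R$162,820.51.
DFL = EBIT ÷ [EBIT − I − D_p/(1−t)] = R$2,761,000 ÷ [R$2,761,000 − R$789,105.00 − R$162,820.51] = R$2,761,000 ÷ R$1,809,074.49 = 1.5262.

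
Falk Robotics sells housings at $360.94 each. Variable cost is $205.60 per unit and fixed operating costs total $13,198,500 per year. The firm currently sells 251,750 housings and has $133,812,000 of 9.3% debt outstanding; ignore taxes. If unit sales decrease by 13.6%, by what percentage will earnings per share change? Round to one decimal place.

At 251,750 units, contribution = 251,750 × $155.34 = $39,106,845.00.
EBIT = $39,106,845.00 − $13,198,500 = $25,908,345.00.
Interest = $12,444,516.00, so EBIT − I = $13,463,829.00.
Degree of combined leverage = contribution ÷ (EBIT − I) = $39,106,845.00 ÷ $13,463,829.00 = 2.9046.
EPS therefore changes by 2.9046 × (-13.6%) = -39.5%.

-39.5%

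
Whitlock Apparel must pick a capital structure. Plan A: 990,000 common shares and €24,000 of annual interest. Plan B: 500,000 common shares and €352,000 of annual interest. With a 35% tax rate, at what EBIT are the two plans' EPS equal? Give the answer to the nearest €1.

€686,694

At indifference, (EBIT − 24,000)(1 − t)/990,000 = (EBIT − 352,000)(1 − t)/500,000.
The (1 − t) factor cancels: (EBIT − 24,000) × 500,000 = (EBIT − 352,000) × 990,000.
Solving, EBIT = (352,000·990,000 − 24,000·500,000) / (990,000 − 500,000) = 336,480,000,000 / 490,000 = 686,693.88.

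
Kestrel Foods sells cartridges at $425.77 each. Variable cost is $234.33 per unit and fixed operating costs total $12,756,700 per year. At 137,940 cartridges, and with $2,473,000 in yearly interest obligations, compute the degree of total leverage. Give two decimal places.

Total contribution margin = 137,940 × $191.44 = $26,407,233.60.
Operating income = contribution − fixed costs = $26,407,233.60 − $12,756,700 = $13,650,533.60. Interest = $2,473,000.00.
DOL = $26,407,233.60 ÷ $13,650,533.60 = 1.9345; DFL = $13,650,533.60 ÷ $11,177,533.60 = 1.2212.
DCL = DOL × DFL = 1.9345 × 1.2212 = 2.3624.

2.36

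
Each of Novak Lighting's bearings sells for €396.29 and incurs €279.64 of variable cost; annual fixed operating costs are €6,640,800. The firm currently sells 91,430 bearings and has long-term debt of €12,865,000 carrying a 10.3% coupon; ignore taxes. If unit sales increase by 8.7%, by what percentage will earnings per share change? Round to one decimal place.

Total contribution margin = 91,430 × €116.65 = €10,665,309.50.
Subtracting fixed costs: EBIT = €10,665,309.50 − €6,640,800 = €4,024,509.50.
Interest = €1,325,095.00, so EBIT − I = €2,699,414.50.
DCL = total CM / (EBIT − I) = €10,665,309.50 / €2,699,414.50 = 3.9510.
EPS therefore changes by 3.9510 × (+8.7%) = +34.4%.

+34.4%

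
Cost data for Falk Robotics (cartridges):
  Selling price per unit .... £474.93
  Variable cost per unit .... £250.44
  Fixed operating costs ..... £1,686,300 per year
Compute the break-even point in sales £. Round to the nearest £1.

Contribution margin per unit = £474.93 − £250.44 = £224.49, a CM ratio of £224.49 ÷ £474.93 = 0.4727.
Break-even revenue = fixed costs × price ÷ CM = £1,686,300 × £474.93 ÷ £224.49 = £3,567,528.

£3,567,528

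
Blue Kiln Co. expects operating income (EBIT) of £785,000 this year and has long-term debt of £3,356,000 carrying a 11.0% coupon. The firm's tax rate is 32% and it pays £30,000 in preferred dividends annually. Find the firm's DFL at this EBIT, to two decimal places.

2.11

Annual interest charges come to £369,160.00.
Pre-tax preferred-dividend burden = £30,000 ÷ (1 − 0.32) = £44,117.65.
DFL = EBIT ÷ [EBIT − I − D_p/(1−t)] = £785,000 ÷ [£785,000 − £369,160.00 − £44,117.65] = £785,000 ÷ £371,722.35 = 2.1118.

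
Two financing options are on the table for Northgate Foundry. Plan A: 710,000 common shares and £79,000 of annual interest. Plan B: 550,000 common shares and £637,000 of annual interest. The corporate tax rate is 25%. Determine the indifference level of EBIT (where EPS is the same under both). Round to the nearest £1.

Set EPS_A = EPS_B: (EBIT − £79,000)(1 − 0.25) ÷ 710,000 = (EBIT − £637,000)(1 − 0.25) ÷ 550,000.
The (1 − t) factor cancels: (EBIT − 79,000) × 550,000 = (EBIT − 637,000) × 710,000.
Solving, EBIT = (637,000·710,000 − 79,000·550,000) / (710,000 − 550,000) = 408,820,000,000 / 160,000 = 2,555,125.00.

£2,555,125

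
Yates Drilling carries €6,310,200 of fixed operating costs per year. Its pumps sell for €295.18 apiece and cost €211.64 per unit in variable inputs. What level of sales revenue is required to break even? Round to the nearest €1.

Contribution margin per unit = €295.18 − €211.64 = €83.54, a CM ratio of €83.54 ÷ €295.18 = 0.2830.
Break-even revenue = fixed costs × price ÷ CM = €6,310,200 × €295.18 ÷ €83.54 = €22,296,443.

€22,296,443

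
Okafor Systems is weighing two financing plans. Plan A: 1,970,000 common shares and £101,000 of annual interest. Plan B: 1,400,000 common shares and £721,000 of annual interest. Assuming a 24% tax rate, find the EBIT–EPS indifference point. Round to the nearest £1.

£2,243,807

At indifference, (EBIT − 101,000)(1 − t)/1,970,000 = (EBIT − 721,000)(1 − t)/1,400,000.
The (1 − t) factor cancels: (EBIT − 101,000) × 1,400,000 = (EBIT − 721,000) × 1,970,000.
EBIT × (1,970,000 − 1,400,000) = 721,000 × 1,970,000 − 101,000 × 1,400,000 = 1,278,970,000,000, so EBIT = 1,278,970,000,000 ÷ 570,000 = 2,243,807.02.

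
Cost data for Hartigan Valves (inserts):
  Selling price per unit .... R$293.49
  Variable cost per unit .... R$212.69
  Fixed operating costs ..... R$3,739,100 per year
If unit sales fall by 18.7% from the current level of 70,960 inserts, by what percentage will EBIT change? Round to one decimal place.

-53.8%

Contribution at this volume is 70,960 × R$80.80 = R$5,733,568.00.
EBIT = R$5,733,568.00 − R$3,739,100 = R$1,994,468.00.
DOL = contribution ÷ EBIT = R$5,733,568.00 ÷ R$1,994,468.00 = 2.8747.
Operating income changes by 2.8747 × -18.7% = -53.8%.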